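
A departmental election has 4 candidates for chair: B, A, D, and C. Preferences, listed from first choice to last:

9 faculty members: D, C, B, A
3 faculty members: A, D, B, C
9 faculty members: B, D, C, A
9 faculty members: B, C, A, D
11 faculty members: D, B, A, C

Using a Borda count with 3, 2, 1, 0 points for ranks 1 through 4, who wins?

B: 9·1 + 3·1 + 9·3 + 9·3 + 11·2 = 88
A: 9·0 + 3·3 + 9·0 + 9·1 + 11·1 = 29
D: 9·3 + 3·2 + 9·2 + 9·0 + 11·3 = 84
C: 9·2 + 3·0 + 9·1 + 9·2 + 11·0 = 45
B has the highest Borda score (88).

B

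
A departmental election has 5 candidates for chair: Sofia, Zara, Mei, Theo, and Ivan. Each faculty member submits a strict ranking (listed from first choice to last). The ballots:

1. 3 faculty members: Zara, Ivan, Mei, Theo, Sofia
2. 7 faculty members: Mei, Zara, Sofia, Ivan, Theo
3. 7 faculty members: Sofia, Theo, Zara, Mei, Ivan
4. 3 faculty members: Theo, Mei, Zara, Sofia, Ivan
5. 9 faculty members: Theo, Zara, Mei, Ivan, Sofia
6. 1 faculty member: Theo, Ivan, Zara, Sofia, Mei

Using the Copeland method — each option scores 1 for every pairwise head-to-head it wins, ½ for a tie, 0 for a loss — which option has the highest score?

Theo

Sofia: beats Ivan; loses to Zara, Mei, and Theo → score 1.
Zara: beats Sofia, Mei, and Ivan; loses to Theo → score 3.
Mei: beats Sofia and Ivan; loses to Zara and Theo → score 2.
Theo: beats Sofia, Zara, Mei, and Ivan → score 4.
Ivan: loses to Sofia, Zara, Mei, and Theo → score 0.
Theo has the best pairwise record.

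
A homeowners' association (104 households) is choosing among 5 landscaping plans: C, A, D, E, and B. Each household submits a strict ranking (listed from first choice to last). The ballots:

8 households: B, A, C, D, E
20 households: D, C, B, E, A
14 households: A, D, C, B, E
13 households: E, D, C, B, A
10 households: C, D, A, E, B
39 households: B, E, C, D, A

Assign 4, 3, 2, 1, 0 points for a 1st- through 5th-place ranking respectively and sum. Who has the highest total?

C: 8·2 + 20·3 + 14·2 + 13·2 + 10·4 + 39·2 = 248
A: 8·3 + 20·0 + 14·4 + 13·0 + 10·2 + 39·0 = 100
D: 8·1 + 20·4 + 14·3 + 13·3 + 10·3 + 39·1 = 238
E: 8·0 + 20·1 + 14·0 + 13·4 + 10·1 + 39·3 = 199
B: 8·4 + 20·2 + 14·1 + 13·1 + 10·0 + 39·4 = 255
B has the highest Borda score (255).

B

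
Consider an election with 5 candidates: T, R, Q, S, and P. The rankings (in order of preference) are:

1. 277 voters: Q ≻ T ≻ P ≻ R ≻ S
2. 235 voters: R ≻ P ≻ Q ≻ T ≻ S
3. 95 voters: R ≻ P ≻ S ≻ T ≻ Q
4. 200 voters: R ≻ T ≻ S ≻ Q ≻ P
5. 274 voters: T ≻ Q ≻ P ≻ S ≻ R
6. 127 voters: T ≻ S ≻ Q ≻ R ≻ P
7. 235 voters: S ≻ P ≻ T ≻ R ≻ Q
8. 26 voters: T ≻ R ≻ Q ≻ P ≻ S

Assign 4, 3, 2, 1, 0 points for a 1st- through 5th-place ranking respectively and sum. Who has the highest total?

T: 277·3 + 235·1 + 95·1 + 200·3 + 274·4 + 127·4 + 235·2 + 26·4 = 3939
R: 277·1 + 235·4 + 95·4 + 200·4 + 274·0 + 127·1 + 235·1 + 26·3 = 2837
Q: 277·4 + 235·2 + 95·0 + 200·1 + 274·3 + 127·2 + 235·0 + 26·2 = 2906
S: 277·0 + 235·0 + 95·2 + 200·2 + 274·1 + 127·3 + 235·4 + 26·0 = 2185
P: 277·2 + 235·3 + 95·3 + 200·0 + 274·2 + 127·0 + 235·3 + 26·1 = 2823
T has the highest Borda score (3939).

T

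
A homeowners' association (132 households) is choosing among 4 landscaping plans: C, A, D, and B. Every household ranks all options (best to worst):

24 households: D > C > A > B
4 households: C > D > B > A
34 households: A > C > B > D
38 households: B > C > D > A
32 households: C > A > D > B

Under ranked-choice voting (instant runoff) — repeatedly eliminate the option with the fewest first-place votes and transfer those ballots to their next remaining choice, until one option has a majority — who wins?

Round 1: C 36, A 34, D 24, B 38. Eliminate D.
Round 2: C 60, A 34, B 38. Eliminate A.
Round 3: C 94, B 38. C has a majority.

C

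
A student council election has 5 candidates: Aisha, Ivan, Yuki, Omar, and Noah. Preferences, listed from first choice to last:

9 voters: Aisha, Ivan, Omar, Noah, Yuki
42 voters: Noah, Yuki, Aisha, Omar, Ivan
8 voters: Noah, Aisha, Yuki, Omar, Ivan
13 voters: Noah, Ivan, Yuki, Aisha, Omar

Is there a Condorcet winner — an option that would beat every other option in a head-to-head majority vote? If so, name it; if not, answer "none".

Noah vs Aisha: 63–9 for Noah.
Noah vs Ivan: 63–9 for Noah.
Noah vs Yuki: 72–0 for Noah.
Noah vs Omar: 63–9 for Noah.
Noah beats every other option head-to-head.

Noah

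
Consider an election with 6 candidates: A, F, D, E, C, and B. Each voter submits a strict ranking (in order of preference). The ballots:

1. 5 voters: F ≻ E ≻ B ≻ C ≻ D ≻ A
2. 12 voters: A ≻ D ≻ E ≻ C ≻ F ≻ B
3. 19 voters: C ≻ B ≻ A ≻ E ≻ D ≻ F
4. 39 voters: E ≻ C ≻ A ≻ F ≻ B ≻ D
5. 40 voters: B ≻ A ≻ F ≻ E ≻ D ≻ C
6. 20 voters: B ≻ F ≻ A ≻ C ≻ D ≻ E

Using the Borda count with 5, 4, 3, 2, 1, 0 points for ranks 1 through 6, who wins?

A: 5·0 + 12·5 + 19·3 + 39·3 + 40·4 + 20·3 = 454
F: 5·5 + 12·1 + 19·0 + 39·2 + 40·3 + 20·4 = 315
D: 5·1 + 12·4 + 19·1 + 39·0 + 40·1 + 20·1 = 132
E: 5·4 + 12·3 + 19·2 + 39·5 + 40·2 + 20·0 = 369
C: 5·2 + 12·2 + 19·5 + 39·4 + 40·0 + 20·2 = 325
B: 5·3 + 12·0 + 19·4 + 39·1 + 40·5 + 20·5 = 430
A has the highest Borda score (454).

A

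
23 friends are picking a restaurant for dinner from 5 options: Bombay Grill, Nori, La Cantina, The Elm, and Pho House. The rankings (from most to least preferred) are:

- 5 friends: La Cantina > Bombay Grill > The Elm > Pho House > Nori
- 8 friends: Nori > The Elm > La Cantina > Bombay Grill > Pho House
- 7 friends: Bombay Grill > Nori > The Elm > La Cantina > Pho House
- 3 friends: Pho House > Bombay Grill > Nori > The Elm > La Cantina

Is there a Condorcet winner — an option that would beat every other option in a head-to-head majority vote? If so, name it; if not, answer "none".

Checking pairwise contests:
La Cantina beats Bombay Grill 13–10.
Bombay Grill beats Nori 15–8.
Nori beats La Cantina 18–5.
Bombay Grill beats The Elm 15–8.
Bombay Grill beats Pho House 20–3.
Every option loses at least one head-to-head, so there is no Condorcet winner.

none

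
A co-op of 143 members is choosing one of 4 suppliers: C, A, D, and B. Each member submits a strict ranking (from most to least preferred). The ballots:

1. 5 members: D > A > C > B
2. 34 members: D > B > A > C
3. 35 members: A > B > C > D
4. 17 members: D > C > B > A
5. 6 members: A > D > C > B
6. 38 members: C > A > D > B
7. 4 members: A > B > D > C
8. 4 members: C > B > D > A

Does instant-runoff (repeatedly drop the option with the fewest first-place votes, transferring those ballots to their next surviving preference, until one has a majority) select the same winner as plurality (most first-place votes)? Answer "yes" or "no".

Instant-runoff — R1 C 42, A 45, D 56, B 0 (B out); R2 C 42, A 45, D 56 (C out); R3 A 83, D 60 (A winner). Winner: A.
Plurality — first-place votes: C 42, A 45, D 56, B 0. Winner: D.
The two methods disagree.

no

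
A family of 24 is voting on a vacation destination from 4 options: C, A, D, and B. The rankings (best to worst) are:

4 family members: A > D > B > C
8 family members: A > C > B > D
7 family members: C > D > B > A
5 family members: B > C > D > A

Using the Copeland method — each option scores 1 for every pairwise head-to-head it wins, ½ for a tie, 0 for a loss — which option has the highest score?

C: beats D and B; ties A → score 2.5.
A: ties C, D, and B → score 1.5.
D: ties A; loses to C and B → score 0.5.
B: beats D; ties A; loses to C → score 1.5.
C has the best pairwise record.

C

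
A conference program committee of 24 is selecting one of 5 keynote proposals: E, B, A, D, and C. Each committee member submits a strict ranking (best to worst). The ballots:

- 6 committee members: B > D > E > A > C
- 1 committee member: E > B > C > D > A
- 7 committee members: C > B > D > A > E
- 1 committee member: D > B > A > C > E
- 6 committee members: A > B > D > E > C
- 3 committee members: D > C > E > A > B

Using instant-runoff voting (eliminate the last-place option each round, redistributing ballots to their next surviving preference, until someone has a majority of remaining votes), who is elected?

Round 1: E 1, B 6, A 6, D 4, C 7. Eliminate E.
Round 2: B 7, A 6, D 4, C 7. Eliminate D.
Round 3: B 8, A 6, C 10. Eliminate A.
Round 4: B 14, C 10. B has a majority.

B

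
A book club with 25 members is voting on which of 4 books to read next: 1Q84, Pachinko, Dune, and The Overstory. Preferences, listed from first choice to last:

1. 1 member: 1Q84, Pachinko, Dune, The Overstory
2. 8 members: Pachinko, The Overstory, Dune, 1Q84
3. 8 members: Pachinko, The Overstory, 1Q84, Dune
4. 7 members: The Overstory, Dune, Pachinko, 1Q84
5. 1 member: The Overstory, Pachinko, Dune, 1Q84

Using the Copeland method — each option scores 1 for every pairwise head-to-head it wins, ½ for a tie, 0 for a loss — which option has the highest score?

Pachinko

1Q84: loses to Pachinko, Dune, and The Overstory → score 0.
Pachinko: beats 1Q84, Dune, and The Overstory → score 3.
Dune: beats 1Q84; loses to Pachinko and The Overstory → score 1.
The Overstory: beats 1Q84 and Dune; loses to Pachinko → score 2.
Pachinko has the best pairwise record.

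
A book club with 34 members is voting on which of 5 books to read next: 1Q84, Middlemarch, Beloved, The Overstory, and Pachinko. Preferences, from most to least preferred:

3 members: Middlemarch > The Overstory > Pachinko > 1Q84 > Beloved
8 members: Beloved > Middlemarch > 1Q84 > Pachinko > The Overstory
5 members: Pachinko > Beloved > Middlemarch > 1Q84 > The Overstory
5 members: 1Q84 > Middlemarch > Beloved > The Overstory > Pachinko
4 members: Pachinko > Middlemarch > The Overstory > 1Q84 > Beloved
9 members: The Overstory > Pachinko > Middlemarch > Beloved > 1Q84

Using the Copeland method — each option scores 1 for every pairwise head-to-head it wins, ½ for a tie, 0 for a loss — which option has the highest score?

Pachinko

1Q84: beats The Overstory; loses to Middlemarch, Beloved, and Pachinko → score 1.
Middlemarch: beats 1Q84, Beloved, and The Overstory; loses to Pachinko → score 3.
Beloved: beats 1Q84 and The Overstory; loses to Middlemarch and Pachinko → score 2.
The Overstory: ties Pachinko; loses to 1Q84, Middlemarch, and Beloved → score 0.5.
Pachinko: beats 1Q84, Middlemarch, and Beloved; ties The Overstory → score 3.5.
Pachinko has the best pairwise record.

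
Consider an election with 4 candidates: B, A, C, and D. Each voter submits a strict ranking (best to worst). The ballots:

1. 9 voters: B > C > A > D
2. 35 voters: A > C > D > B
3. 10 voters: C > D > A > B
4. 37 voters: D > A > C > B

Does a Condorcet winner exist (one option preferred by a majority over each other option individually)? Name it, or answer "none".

none

Checking pairwise contests:
A beats B 82–9.
D beats A 47–44.
A beats C 72–19.
C beats D 54–37.
Every option loses at least one head-to-head, so there is no Condorcet winner.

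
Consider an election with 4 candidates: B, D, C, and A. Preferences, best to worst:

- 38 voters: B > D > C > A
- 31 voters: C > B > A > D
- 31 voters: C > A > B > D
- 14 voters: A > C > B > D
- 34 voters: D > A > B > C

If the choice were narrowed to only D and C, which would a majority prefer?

Voters preferring D to C: 72; preferring C to D: 76.
C wins the head-to-head.

C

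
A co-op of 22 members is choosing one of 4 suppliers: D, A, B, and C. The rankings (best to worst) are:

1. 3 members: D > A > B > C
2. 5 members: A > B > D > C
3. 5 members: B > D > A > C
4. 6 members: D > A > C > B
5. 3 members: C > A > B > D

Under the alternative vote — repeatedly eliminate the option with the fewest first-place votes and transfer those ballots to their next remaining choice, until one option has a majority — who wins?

D

Round 1: D 9, A 5, B 5, C 3. Eliminate C.
Round 2: D 9, A 8, B 5. Eliminate B.
Round 3: D 14, A 8. D has a majority.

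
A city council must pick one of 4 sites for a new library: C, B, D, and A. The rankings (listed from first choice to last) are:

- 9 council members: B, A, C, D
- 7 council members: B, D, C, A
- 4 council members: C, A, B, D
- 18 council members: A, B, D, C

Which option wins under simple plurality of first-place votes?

A

First-place votes: C 4, B 16, D 0, A 18.
A has the most first-place votes.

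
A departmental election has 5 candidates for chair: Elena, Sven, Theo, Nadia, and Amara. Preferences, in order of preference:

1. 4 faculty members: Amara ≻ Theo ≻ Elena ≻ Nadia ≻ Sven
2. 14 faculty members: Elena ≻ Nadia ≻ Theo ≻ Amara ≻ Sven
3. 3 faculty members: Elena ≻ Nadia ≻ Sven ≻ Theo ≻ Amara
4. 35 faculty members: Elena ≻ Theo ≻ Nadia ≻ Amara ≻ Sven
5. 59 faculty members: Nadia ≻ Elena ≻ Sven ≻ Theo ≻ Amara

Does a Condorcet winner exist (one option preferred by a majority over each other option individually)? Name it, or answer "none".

Nadia vs Elena: 59–56 for Nadia.
Nadia vs Sven: 115–0 for Nadia.
Nadia vs Theo: 76–39 for Nadia.
Nadia vs Amara: 111–4 for Nadia.
Nadia beats every other option head-to-head.

Nadia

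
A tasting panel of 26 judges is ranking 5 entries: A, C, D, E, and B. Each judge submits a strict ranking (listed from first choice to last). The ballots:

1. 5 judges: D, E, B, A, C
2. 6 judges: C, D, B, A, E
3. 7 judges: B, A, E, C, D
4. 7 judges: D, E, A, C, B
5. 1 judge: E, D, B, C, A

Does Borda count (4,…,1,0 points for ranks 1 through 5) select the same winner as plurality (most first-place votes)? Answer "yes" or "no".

Borda — scores: A 46, C 39, D 69, E 54, B 52. Winner: D.
Plurality — first-place votes: A 0, C 6, D 12, E 1, B 7. Winner: D.
The two methods agree.

yes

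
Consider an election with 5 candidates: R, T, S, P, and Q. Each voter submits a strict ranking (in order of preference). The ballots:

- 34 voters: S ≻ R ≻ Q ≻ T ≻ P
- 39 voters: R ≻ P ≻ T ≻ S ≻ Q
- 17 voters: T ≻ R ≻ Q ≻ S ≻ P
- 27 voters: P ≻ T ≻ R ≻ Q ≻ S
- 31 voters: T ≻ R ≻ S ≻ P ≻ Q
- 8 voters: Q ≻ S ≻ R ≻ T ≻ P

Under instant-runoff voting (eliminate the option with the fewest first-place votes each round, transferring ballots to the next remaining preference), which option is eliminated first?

Q

Round 1: R 39, T 48, S 34, P 27, Q 8. Eliminate Q.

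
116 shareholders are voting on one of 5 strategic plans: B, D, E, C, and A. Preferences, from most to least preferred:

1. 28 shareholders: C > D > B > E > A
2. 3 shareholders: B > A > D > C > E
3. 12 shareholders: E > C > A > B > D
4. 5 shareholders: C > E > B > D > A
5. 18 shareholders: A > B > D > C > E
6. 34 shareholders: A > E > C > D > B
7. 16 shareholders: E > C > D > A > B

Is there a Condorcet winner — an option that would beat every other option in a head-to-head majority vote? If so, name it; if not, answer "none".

E vs B: 67–49 for E.
E vs D: 67–49 for E.
E vs C: 62–54 for E.
E vs A: 61–55 for E.
E beats every other option head-to-head.

E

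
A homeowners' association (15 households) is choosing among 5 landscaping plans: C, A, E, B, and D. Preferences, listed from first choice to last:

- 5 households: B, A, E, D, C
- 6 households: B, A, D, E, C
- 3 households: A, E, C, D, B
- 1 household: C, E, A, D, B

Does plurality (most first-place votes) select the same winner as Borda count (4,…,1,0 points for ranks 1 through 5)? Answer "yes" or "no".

no

Plurality — first-place votes: C 1, A 3, E 0, B 11, D 0. Winner: B.
Borda — scores: C 10, A 47, E 28, B 44, D 21. Winner: A.
The two methods disagree.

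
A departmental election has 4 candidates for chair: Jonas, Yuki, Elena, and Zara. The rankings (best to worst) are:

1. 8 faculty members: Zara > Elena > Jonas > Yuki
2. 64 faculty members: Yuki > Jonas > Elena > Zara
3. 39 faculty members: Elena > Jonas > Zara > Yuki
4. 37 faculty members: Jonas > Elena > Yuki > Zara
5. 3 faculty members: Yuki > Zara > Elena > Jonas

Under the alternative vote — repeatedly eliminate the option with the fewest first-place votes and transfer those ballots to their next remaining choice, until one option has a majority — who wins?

Round 1: Jonas 37, Yuki 67, Elena 39, Zara 8. Eliminate Zara.
Round 2: Jonas 37, Yuki 67, Elena 47. Eliminate Jonas.
Round 3: Yuki 67, Elena 84. Elena has a majority.

Elena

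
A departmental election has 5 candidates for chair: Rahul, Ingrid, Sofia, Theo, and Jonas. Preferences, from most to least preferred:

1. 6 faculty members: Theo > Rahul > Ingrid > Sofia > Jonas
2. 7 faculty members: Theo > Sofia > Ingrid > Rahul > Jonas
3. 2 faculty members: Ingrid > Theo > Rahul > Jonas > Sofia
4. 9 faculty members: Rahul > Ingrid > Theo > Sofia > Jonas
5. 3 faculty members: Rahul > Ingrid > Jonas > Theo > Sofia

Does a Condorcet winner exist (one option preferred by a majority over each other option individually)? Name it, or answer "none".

none

Checking pairwise contests:
Theo beats Rahul 15–12.
Rahul beats Ingrid 18–9.
Rahul beats Sofia 20–7.
Ingrid beats Theo 14–13.
Rahul beats Jonas 27–0.
Every option loses at least one head-to-head, so there is no Condorcet winner.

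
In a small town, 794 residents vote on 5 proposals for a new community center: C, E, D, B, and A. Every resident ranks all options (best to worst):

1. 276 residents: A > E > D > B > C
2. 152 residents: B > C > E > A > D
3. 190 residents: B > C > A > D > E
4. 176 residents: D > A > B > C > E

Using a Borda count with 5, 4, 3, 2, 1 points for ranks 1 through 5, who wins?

C: 276·1 + 152·4 + 190·4 + 176·2 = 1996
E: 276·4 + 152·3 + 190·1 + 176·1 = 1926
D: 276·3 + 152·1 + 190·2 + 176·5 = 2240
B: 276·2 + 152·5 + 190·5 + 176·3 = 2790
A: 276·5 + 152·2 + 190·3 + 176·4 = 2958
A has the highest Borda score (2958).

A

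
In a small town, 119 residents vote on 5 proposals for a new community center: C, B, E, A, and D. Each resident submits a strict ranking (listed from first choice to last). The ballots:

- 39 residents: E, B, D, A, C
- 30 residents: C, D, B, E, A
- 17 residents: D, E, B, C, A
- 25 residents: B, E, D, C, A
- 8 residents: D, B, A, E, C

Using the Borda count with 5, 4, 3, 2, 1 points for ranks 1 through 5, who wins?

B

C: 39·1 + 30·5 + 17·2 + 25·2 + 8·1 = 281
B: 39·4 + 30·3 + 17·3 + 25·5 + 8·4 = 454
E: 39·5 + 30·2 + 17·4 + 25·4 + 8·2 = 439
A: 39·2 + 30·1 + 17·1 + 25·1 + 8·3 = 174
D: 39·3 + 30·4 + 17·5 + 25·3 + 8·5 = 437
B has the highest Borda score (454).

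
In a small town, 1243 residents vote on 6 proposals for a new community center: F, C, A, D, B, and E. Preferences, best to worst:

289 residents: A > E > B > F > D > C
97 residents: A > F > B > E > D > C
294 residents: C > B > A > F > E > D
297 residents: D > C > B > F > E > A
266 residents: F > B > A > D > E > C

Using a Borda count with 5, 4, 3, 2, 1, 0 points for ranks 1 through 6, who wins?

B

F: 289·2 + 97·4 + 294·2 + 297·2 + 266·5 = 3478
C: 289·0 + 97·0 + 294·5 + 297·4 + 266·0 = 2658
A: 289·5 + 97·5 + 294·3 + 297·0 + 266·3 = 3610
D: 289·1 + 97·1 + 294·0 + 297·5 + 266·2 = 2403
B: 289·3 + 97·3 + 294·4 + 297·3 + 266·4 = 4289
E: 289·4 + 97·2 + 294·1 + 297·1 + 266·1 = 2207
B has the highest Borda score (4289).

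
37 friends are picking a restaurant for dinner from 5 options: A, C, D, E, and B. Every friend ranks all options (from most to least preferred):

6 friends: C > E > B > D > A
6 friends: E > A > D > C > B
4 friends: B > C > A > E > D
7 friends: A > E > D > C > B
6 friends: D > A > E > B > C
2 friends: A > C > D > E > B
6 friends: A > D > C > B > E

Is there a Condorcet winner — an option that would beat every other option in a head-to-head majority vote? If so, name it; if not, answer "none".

A

A vs C: 27–10 for A.
A vs D: 25–12 for A.
A vs E: 25–12 for A.
A vs B: 27–10 for A.
A beats every other option head-to-head.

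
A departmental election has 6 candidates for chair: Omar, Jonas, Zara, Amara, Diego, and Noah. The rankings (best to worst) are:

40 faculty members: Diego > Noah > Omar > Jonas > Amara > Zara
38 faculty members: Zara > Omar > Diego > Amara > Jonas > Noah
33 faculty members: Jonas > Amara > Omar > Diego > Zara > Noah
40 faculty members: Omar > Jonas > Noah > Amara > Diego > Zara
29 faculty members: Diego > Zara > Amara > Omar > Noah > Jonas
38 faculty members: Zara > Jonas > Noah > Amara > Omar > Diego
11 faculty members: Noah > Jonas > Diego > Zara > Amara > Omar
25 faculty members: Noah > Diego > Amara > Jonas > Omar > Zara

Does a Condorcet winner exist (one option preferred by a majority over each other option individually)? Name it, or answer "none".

Checking pairwise contests:
Amara beats Omar 136–118.
Omar beats Jonas 147–107.
Omar beats Zara 138–116.
Jonas beats Amara 162–92.
Omar beats Diego 149–105.
Omar beats Noah 140–114.
Every option loses at least one head-to-head, so there is no Condorcet winner.

none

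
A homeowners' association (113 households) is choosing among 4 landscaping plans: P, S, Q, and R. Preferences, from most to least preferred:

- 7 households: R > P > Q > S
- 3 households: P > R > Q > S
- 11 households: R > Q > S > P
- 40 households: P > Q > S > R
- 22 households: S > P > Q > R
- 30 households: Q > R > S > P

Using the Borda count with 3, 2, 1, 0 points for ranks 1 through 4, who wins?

Q

P: 7·2 + 3·3 + 11·0 + 40·3 + 22·2 + 30·0 = 187
S: 7·0 + 3·0 + 11·1 + 40·1 + 22·3 + 30·1 = 147
Q: 7·1 + 3·1 + 11·2 + 40·2 + 22·1 + 30·3 = 224
R: 7·3 + 3·2 + 11·3 + 40·0 + 22·0 + 30·2 = 120
Q has the highest Borda score (224).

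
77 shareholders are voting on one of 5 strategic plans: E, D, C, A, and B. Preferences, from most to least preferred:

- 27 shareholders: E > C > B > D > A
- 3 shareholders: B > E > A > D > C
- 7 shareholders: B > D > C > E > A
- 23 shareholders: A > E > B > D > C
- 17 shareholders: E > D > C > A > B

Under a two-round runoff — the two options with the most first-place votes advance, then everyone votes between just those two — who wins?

E

Round 1 first-place votes: E 44, D 0, C 0, A 23, B 10.
E and A advance.
Runoff: E is preferred to A by 54 voters; A by 23.
E wins the runoff.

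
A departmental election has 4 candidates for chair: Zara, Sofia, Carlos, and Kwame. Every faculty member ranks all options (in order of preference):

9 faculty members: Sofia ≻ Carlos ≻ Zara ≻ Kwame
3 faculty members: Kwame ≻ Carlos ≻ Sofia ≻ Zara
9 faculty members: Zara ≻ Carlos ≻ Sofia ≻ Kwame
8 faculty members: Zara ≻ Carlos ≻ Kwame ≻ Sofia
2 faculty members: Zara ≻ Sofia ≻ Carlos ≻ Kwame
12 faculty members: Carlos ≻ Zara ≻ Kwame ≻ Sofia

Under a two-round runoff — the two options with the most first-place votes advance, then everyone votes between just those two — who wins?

Carlos

Round 1 first-place votes: Zara 19, Sofia 9, Carlos 12, Kwame 3.
Zara and Carlos advance.
Runoff: Zara is preferred to Carlos by 19 voters; Carlos by 24.
Carlos wins the runoff.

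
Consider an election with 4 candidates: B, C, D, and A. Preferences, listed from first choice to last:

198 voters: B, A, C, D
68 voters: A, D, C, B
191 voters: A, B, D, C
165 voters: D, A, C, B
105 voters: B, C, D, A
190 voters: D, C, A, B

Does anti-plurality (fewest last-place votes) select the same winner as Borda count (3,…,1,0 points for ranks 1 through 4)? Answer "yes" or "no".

yes

Anti-plurality — last-place votes: B 423, C 191, D 198, A 105. Winner: A.
Borda — scores: B 1291, C 1021, D 1497, A 1693. Winner: A.
The two methods agree.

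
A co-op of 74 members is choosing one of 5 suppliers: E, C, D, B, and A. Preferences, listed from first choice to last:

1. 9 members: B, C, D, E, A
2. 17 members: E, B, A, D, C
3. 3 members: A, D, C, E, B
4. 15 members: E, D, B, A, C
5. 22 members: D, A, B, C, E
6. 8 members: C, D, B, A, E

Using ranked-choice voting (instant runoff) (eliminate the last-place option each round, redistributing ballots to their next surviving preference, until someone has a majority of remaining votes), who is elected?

D

Round 1: E 32, C 8, D 22, B 9, A 3. Eliminate A.
Round 2: E 32, C 8, D 25, B 9. Eliminate C.
Round 3: E 32, D 33, B 9. Eliminate B.
Round 4: E 32, D 42. D has a majority.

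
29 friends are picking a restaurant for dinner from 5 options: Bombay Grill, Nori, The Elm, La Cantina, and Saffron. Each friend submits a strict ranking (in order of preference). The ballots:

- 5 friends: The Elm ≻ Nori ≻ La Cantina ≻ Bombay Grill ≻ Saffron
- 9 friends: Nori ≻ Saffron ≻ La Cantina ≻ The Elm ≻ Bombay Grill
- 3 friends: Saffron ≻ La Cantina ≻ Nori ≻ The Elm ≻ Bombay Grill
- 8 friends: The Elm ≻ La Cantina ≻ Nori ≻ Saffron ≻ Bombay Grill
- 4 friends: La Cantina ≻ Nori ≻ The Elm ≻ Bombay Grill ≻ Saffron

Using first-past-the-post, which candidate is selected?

The Elm

First-place votes: Bombay Grill 0, Nori 9, The Elm 13, La Cantina 4, Saffron 3.
The Elm has the most first-place votes.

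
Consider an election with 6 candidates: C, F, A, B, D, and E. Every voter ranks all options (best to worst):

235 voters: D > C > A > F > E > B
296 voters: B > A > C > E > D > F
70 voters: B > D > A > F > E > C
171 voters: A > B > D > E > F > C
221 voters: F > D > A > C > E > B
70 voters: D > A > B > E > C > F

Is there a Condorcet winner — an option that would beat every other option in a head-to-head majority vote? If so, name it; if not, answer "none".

none

Checking pairwise contests:
A beats C 828–235.
C beats F 601–462.
D beats A 596–467.
A beats B 697–366.
B beats D 537–526.
C beats E 752–311.
Every option loses at least one head-to-head, so there is no Condorcet winner.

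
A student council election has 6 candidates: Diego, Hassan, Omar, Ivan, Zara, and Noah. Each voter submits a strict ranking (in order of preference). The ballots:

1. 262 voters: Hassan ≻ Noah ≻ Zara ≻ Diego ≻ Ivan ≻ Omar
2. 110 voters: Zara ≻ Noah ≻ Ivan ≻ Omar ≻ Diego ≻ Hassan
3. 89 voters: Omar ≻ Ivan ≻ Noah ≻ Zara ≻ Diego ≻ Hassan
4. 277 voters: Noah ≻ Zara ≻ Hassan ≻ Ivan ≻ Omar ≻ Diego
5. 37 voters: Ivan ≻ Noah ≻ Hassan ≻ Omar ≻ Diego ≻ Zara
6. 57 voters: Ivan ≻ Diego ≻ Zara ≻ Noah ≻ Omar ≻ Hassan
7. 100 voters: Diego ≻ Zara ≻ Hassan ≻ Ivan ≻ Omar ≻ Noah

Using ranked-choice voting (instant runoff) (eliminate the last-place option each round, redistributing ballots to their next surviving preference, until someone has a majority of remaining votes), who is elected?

Round 1: Diego 100, Hassan 262, Omar 89, Ivan 94, Zara 110, Noah 277. Eliminate Omar.
Round 2: Diego 100, Hassan 262, Ivan 183, Zara 110, Noah 277. Eliminate Diego.
Round 3: Hassan 262, Ivan 183, Zara 210, Noah 277. Eliminate Ivan.
Round 4: Hassan 262, Zara 267, Noah 403. Eliminate Hassan.
Round 5: Zara 267, Noah 665. Noah has a majority.

Noah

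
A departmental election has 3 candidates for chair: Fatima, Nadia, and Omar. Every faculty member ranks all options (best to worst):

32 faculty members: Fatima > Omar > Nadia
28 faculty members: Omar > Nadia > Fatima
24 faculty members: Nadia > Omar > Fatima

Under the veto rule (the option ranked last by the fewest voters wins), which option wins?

Last-place votes: Fatima 52, Nadia 32, Omar 0.
Omar is ranked last by the fewest voters, so Omar wins.

Omar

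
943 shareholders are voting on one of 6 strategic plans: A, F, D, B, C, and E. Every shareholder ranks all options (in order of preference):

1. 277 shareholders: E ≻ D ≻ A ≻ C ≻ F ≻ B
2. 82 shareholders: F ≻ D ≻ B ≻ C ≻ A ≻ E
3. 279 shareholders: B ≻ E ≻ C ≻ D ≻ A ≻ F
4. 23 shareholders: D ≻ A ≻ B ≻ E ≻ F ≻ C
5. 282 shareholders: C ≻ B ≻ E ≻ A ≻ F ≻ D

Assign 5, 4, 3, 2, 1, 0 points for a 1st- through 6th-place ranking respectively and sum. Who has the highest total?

A: 277·3 + 82·1 + 279·1 + 23·4 + 282·2 = 1848
F: 277·1 + 82·5 + 279·0 + 23·1 + 282·1 = 992
D: 277·4 + 82·4 + 279·2 + 23·5 + 282·0 = 2109
B: 277·0 + 82·3 + 279·5 + 23·3 + 282·4 = 2838
C: 277·2 + 82·2 + 279·3 + 23·0 + 282·5 = 2965
E: 277·5 + 82·0 + 279·4 + 23·2 + 282·3 = 3393
E has the highest Borda score (3393).

E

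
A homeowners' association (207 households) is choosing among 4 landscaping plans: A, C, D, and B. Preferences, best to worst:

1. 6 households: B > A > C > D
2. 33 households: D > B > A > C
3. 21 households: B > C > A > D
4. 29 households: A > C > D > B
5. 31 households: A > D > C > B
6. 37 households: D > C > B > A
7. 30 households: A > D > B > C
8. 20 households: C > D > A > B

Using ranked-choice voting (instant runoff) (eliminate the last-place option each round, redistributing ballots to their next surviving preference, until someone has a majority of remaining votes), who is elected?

Round 1: A 90, C 20, D 70, B 27. Eliminate C.
Round 2: A 90, D 90, B 27. Eliminate B.
Round 3: A 117, D 90. A has a majority.

A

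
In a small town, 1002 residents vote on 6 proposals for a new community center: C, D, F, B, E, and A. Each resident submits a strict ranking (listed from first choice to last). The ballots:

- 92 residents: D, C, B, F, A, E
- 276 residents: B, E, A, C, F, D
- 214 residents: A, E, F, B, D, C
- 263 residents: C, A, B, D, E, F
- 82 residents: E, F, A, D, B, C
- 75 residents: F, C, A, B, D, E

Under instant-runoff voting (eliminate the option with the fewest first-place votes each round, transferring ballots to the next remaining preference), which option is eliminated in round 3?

Round 1: C 263, D 92, F 75, B 276, E 82, A 214. Eliminate F.
Round 2: C 338, D 92, B 276, E 82, A 214. Eliminate E.
Round 3: C 338, D 92, B 276, A 296. Eliminate D.

D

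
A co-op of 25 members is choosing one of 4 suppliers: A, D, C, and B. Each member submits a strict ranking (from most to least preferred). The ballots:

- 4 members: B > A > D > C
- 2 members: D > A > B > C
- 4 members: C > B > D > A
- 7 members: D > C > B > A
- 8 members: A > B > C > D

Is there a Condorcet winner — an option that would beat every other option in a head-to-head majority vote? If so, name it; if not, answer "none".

B vs A: 15–10 for B.
B vs D: 16–9 for B.
B vs C: 14–11 for B.
B beats every other option head-to-head.

B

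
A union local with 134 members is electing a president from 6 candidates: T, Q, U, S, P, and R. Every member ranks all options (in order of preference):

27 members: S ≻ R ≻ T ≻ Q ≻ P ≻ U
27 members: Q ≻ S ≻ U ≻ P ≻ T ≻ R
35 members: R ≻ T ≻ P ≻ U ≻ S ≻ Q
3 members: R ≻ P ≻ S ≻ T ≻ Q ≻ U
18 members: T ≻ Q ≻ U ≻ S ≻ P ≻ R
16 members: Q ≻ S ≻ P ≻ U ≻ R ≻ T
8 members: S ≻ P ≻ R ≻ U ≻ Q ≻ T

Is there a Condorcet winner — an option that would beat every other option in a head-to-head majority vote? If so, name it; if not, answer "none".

S

S vs T: 81–53 for S.
S vs Q: 73–61 for S.
S vs U: 81–53 for S.
S vs P: 96–38 for S.
S vs R: 96–38 for S.
S beats every other option head-to-head.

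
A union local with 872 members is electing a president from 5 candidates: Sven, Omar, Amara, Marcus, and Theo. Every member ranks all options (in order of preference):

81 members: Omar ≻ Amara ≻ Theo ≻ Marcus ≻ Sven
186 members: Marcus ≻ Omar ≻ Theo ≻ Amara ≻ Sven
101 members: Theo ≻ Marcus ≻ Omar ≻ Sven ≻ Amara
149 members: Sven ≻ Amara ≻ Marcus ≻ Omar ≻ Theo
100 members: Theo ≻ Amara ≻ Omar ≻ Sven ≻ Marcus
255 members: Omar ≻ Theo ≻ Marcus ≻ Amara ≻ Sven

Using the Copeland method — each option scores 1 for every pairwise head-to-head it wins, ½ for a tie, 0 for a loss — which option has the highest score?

Omar

Sven: loses to Omar, Amara, Marcus, and Theo → score 0.
Omar: beats Sven, Amara, and Theo; ties Marcus → score 3.5.
Amara: beats Sven; loses to Omar, Marcus, and Theo → score 1.
Marcus: beats Sven and Amara; ties Omar; loses to Theo → score 2.5.
Theo: beats Sven, Amara, and Marcus; loses to Omar → score 3.
Omar has the best pairwise record.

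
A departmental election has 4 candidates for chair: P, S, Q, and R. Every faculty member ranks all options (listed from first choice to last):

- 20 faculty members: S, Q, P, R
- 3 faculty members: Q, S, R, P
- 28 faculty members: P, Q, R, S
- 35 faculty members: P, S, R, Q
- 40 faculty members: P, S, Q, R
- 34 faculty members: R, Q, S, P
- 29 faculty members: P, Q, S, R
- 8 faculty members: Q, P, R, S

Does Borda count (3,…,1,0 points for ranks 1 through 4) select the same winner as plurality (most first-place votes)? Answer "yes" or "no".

Borda — scores: P 432, S 279, Q 295, R 176. Winner: P.
Plurality — first-place votes: P 132, S 20, Q 11, R 34. Winner: P.
The two methods agree.

yes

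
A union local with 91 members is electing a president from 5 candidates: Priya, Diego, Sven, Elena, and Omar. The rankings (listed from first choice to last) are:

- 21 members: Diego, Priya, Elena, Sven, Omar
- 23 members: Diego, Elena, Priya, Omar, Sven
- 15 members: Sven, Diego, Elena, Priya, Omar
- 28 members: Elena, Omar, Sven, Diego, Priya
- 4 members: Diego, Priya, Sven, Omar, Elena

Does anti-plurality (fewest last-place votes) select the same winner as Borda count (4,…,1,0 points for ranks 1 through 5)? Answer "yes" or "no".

Anti-plurality — last-place votes: Priya 28, Diego 0, Sven 23, Elena 4, Omar 36. Winner: Diego.
Borda — scores: Priya 136, Diego 265, Sven 145, Elena 253, Omar 111. Winner: Diego.
The two methods agree.

yes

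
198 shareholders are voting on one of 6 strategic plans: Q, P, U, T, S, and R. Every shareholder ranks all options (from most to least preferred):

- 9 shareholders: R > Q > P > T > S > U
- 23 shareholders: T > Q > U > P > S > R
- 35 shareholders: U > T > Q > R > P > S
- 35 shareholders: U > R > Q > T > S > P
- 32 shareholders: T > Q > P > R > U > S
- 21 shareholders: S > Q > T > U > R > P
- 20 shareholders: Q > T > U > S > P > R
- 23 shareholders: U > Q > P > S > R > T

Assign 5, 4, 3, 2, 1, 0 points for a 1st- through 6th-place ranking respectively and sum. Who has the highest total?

Q

Q: 9·4 + 23·4 + 35·3 + 35·3 + 32·4 + 21·4 + 20·5 + 23·4 = 742
P: 9·3 + 23·2 + 35·1 + 35·0 + 32·3 + 21·0 + 20·1 + 23·3 = 293
U: 9·0 + 23·3 + 35·5 + 35·5 + 32·1 + 21·2 + 20·3 + 23·5 = 668
T: 9·2 + 23·5 + 35·4 + 35·2 + 32·5 + 21·3 + 20·4 + 23·0 = 646
S: 9·1 + 23·1 + 35·0 + 35·1 + 32·0 + 21·5 + 20·2 + 23·2 = 258
R: 9·5 + 23·0 + 35·2 + 35·4 + 32·2 + 21·1 + 20·0 + 23·1 = 363
Q has the highest Borda score (742).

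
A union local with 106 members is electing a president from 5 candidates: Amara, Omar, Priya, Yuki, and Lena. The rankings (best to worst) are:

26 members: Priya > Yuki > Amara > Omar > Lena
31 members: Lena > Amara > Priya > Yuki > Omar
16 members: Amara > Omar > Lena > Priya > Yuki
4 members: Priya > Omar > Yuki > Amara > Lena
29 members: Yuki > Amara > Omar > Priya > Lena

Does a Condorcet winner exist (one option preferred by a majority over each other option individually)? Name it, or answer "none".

Checking pairwise contests:
Yuki beats Amara 59–47.
Amara beats Omar 102–4.
Amara beats Priya 76–30.
Priya beats Yuki 77–29.
Amara beats Lena 75–31.
Every option loses at least one head-to-head, so there is no Condorcet winner.

none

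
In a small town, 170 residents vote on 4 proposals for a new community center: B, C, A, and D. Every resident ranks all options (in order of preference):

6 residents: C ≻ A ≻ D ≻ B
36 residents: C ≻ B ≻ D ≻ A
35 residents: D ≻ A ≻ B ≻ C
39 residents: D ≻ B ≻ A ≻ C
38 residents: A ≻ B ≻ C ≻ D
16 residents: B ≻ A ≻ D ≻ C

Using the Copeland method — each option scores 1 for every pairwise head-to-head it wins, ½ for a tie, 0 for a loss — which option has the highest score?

B

B: beats C, A, and D → score 3.
C: loses to B, A, and D → score 0.
A: beats C; loses to B and D → score 1.
D: beats C and A; loses to B → score 2.
B has the best pairwise record.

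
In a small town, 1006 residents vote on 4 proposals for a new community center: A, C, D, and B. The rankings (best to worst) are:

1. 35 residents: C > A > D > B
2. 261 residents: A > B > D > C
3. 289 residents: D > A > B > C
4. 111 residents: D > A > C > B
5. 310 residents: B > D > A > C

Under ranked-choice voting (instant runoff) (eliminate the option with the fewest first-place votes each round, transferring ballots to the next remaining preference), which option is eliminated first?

Round 1: A 261, C 35, D 400, B 310. Eliminate C.

C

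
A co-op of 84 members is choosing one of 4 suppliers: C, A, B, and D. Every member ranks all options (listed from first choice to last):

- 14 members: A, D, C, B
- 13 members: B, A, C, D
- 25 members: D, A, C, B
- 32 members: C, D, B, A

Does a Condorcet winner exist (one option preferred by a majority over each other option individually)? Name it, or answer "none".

Checking pairwise contests:
A beats C 52–32.
B beats A 45–39.
C beats B 71–13.
C beats D 45–39.
Every option loses at least one head-to-head, so there is no Condorcet winner.

none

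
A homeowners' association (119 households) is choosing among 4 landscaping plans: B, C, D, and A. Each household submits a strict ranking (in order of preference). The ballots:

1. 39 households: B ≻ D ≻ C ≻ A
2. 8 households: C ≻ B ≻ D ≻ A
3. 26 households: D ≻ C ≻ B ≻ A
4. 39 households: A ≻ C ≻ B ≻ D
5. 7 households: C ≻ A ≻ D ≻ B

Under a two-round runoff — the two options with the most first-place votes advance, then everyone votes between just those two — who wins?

B

Round 1 first-place votes: B 39, C 15, D 26, A 39.
B and A advance.
Runoff: B is preferred to A by 73 voters; A by 46.
B wins the runoff.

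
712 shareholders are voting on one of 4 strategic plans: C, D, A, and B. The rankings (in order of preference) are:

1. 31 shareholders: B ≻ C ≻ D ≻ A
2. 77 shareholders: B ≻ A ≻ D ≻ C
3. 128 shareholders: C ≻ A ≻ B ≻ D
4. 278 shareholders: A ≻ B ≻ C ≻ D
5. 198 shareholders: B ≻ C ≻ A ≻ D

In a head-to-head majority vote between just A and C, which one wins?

C

Voters preferring A to C: 355; preferring C to A: 357.
C wins the head-to-head.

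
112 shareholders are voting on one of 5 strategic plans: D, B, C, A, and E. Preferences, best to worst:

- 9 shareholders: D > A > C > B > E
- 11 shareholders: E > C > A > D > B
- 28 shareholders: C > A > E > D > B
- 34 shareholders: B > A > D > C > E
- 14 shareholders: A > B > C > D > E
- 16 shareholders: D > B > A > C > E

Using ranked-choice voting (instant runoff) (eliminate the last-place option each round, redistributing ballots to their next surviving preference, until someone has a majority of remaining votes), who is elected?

B

Round 1: D 25, B 34, C 28, A 14, E 11. Eliminate E.
Round 2: D 25, B 34, C 39, A 14. Eliminate A.
Round 3: D 25, B 48, C 39. Eliminate D.
Round 4: B 64, C 48. B has a majority.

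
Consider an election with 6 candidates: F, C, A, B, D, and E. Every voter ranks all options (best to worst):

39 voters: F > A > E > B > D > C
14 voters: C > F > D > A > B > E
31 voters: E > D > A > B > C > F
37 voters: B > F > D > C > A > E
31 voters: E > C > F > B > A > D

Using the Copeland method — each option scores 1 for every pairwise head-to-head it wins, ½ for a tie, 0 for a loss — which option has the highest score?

F: beats A, B, D, and E; ties C → score 4.5.
C: beats A; ties F; loses to B, D, and E → score 1.5.
A: beats B and E; loses to F, C, and D → score 2.
B: beats C and D; loses to F, A, and E → score 2.
D: beats C and A; loses to F, B, and E → score 2.
E: beats C, B, and D; loses to F and A → score 3.
F has the best pairwise record.

F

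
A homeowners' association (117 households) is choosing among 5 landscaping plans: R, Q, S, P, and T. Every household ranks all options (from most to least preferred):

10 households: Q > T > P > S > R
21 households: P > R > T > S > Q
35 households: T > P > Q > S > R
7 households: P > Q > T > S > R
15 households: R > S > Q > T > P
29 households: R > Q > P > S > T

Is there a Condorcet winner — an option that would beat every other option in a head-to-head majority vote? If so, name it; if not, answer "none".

none

Checking pairwise contests:
P beats R 73–44.
R beats Q 65–52.
R beats S 65–52.
T beats P 60–57.
R beats T 65–52.
Every option loses at least one head-to-head, so there is no Condorcet winner.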